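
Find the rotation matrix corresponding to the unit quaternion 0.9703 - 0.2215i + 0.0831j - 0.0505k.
[[0.9811, 0.0612, 0.1836], [-0.1348, 0.8968, 0.4214], [-0.1389, -0.4382, 0.8881]]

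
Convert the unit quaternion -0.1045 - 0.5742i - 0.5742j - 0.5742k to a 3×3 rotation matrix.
[[-0.3188, 0.5394, 0.7794], [0.7794, -0.3188, 0.5394], [0.5394, 0.7794, -0.3188]]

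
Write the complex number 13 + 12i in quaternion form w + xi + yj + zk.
13 + 12i + 0j + 0k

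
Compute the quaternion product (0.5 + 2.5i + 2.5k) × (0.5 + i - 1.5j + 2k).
-7.25 + 5.5i - 3.25j - 1.5k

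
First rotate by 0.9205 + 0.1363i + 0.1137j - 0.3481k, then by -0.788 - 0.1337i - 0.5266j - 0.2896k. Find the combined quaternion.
-0.7481 - 0.0142i - 0.6603j + 0.0643k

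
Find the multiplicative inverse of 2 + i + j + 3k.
0.1333 - 0.0667i - 0.0667j - 0.2k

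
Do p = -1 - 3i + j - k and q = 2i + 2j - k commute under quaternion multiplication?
No: pq = 3 - i - 7j - 7k ≠ 3 - 3i + 3j + 9k = qp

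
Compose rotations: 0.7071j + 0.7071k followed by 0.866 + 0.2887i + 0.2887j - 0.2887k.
0.4083i + 0.4082j + 0.8165k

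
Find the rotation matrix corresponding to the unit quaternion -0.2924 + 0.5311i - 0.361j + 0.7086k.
[[-0.2649, 0.0309, 0.9638], [-0.7978, -0.5684, -0.201], [0.5416, -0.8222, 0.1752]]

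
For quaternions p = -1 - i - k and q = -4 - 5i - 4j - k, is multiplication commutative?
No: pq = -2 + 5i + 8j + 9k ≠ -2 + 13i + k = qp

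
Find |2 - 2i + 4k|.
√24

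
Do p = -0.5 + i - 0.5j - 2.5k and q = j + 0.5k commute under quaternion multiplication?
No: pq = 1.75 + 2.25i - j + 0.75k ≠ 1.75 - 2.25i - 1.25k = qp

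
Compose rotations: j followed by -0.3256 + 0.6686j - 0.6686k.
-0.6686 + 0.6686i - 0.3256j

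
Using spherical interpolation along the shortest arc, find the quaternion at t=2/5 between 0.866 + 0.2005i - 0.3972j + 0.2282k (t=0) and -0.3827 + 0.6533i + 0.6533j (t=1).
0.7771 - 0.1738i - 0.5842j + 0.1567k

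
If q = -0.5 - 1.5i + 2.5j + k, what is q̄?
-0.5 + 1.5i - 2.5j - k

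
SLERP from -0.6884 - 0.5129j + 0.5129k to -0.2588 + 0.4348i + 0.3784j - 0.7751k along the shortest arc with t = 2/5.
-0.3537 - 0.2111i - 0.5408j + 0.7334k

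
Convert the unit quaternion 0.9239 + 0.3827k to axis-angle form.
axis = (0, 0, 1), θ = π/4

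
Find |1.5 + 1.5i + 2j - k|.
3.082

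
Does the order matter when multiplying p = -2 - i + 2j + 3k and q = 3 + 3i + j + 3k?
Yes: pq = -14 - 6i + 16j - 4k ≠ -14 - 12i - 8j + 10k = qp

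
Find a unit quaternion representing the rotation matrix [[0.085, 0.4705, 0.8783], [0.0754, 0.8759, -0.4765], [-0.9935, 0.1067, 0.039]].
0.7071 + 0.2062i + 0.6618j - 0.1397k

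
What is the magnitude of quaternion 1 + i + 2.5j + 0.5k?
2.915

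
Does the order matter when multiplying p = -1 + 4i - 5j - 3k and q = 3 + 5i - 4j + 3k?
Yes: pq = -34 - 20i - 38j - 3k ≠ -34 + 34i + 16j - 21k = qp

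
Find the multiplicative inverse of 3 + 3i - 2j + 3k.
0.0968 - 0.0968i + 0.0645j - 0.0968k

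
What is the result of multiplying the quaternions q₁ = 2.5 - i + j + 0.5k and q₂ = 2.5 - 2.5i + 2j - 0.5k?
2 - 10.25i + 5.75j + 0.5k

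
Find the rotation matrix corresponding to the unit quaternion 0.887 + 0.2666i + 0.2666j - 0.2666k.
[[0.7157, 0.6151, 0.3308], [-0.3308, 0.7157, -0.6151], [-0.6151, 0.3308, 0.7157]]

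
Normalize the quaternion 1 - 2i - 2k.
0.3333 - 0.6667i - 0.6667k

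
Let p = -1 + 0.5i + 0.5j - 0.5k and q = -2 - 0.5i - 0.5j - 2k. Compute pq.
1.5 - 1.75i + 0.75j + 3k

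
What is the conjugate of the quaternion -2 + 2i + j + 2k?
-2 - 2i - j - 2k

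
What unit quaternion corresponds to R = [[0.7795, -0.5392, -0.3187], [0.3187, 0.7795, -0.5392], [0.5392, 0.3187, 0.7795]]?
0.9136 + 0.2348i - 0.2348j + 0.2348k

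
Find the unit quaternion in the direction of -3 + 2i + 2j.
-0.7276 + 0.4851i + 0.4851j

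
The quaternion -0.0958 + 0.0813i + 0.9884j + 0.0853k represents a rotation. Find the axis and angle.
axis = (0.0817, 0.993, 0.0857), θ = 191°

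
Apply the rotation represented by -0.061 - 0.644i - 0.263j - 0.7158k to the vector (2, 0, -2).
(-2.234, 0.256, 1.715)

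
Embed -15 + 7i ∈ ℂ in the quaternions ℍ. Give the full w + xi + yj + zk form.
-15 + 7i + 0j + 0k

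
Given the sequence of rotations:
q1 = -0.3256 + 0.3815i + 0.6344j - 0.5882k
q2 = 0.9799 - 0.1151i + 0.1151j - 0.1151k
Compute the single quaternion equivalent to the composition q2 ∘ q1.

q2 · q1 = -0.4159 + 0.4166i + 0.4726j - 0.6558k
-0.4159 + 0.4166i + 0.4726j - 0.6558k


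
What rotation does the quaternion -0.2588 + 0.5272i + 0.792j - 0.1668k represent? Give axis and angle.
axis = (0.5458, 0.8199, -0.1727), θ = 7π/6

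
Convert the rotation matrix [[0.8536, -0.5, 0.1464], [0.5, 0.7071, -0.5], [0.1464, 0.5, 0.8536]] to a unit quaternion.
0.9239 + 0.2706i + 0.2706k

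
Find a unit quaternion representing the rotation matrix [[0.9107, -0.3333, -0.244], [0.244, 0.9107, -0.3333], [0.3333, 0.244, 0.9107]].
0.9659 + 0.1494i - 0.1494j + 0.1494k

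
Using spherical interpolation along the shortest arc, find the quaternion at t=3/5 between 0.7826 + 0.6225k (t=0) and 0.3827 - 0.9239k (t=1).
0.1236 + 0.9923k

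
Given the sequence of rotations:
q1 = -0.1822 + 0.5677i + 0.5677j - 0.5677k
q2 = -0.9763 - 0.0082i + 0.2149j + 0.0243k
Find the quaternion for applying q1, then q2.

q2 · q1 = 0.0743 - 0.6885i - 0.5843j + 0.4232k
0.0743 - 0.6885i - 0.5843j + 0.4232k


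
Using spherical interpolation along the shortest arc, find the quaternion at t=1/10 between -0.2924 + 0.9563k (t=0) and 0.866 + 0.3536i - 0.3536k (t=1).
-0.3716 - 0.0411i + 0.9275k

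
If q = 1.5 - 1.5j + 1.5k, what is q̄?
1.5 + 1.5j - 1.5k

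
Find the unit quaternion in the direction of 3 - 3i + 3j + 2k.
0.5388 - 0.5388i + 0.5388j + 0.3592k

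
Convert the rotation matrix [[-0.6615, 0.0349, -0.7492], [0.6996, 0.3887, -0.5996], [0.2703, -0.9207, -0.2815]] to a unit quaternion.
-0.3338 + 0.2405i + 0.7635j - 0.4978k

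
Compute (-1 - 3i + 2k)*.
-1 + 3i - 2k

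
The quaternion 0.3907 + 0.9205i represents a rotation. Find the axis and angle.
axis = (1, 0, 0), θ = 134°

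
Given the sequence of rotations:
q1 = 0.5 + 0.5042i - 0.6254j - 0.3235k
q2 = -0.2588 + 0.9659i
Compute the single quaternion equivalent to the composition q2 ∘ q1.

q2 · q1 = -0.6164 + 0.3525i + 0.4743j - 0.5204k
-0.6164 + 0.3525i + 0.4743j - 0.5204k


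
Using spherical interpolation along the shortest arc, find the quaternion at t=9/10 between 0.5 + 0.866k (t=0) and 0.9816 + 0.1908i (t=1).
0.9783 + 0.1784i + 0.1049k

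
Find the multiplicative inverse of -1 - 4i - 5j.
-0.0238 + 0.0952i + 0.119j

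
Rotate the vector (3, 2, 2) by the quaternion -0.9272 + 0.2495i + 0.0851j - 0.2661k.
(1.049, 3.91, 0.781)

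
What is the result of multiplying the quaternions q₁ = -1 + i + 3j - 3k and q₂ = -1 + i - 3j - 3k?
-20i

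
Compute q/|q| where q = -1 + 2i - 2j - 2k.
-0.2774 + 0.5547i - 0.5547j - 0.5547k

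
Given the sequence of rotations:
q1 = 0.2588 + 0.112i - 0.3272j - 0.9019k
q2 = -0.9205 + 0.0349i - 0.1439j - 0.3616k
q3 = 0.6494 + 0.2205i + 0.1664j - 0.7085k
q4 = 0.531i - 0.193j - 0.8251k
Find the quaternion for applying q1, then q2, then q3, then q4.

q2 · q1 = -0.6153 - 0.0826i + 0.2549j + 0.7413k
q3 · q2 · q1 = 0.1014 + 0.1146i - 0.0418j + 0.9873k
q4 · q3 · q2 · q1 = 0.7457 - 0.1712i - 0.6384j - 0.0837k
0.7457 - 0.1712i - 0.6384j - 0.0837k


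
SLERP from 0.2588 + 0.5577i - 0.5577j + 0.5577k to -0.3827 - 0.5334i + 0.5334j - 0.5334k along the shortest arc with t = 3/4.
0.3523 + 0.5403i - 0.5403j + 0.5403k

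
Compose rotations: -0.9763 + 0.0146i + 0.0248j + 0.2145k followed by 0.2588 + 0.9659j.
-0.2766 + 0.211i - 0.9366j + 0.0414k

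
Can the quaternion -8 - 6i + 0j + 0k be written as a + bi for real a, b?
Yes. The quaternion -8 - 6i has j- and k-coefficients y = z = 0, so it lies in the complex subalgebra spanned by 1 and i.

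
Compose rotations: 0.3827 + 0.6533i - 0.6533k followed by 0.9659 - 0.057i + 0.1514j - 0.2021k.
0.2749 + 0.5103i - 0.1113j - 0.8073k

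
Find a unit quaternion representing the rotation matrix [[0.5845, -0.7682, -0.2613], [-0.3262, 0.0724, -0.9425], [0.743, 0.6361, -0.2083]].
0.6018 + 0.6558i - 0.4172j + 0.1836k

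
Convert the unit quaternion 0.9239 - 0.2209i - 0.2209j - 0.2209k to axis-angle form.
axis = (-√3/3, -√3/3, -√3/3), θ = π/4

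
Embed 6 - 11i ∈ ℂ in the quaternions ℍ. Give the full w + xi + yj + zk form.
6 - 11i + 0j + 0k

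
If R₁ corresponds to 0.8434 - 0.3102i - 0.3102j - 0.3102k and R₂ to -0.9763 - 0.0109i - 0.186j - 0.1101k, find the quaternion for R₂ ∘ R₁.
-0.9186 + 0.3172i + 0.1767j + 0.1557k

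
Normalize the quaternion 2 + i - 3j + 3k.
0.417 + 0.2085i - 0.6255j + 0.6255k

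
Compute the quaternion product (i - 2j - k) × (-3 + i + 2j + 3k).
6 - 7i + 2j + 7k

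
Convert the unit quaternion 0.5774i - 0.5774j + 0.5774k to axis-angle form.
axis = (√3/3, -√3/3, √3/3), θ = π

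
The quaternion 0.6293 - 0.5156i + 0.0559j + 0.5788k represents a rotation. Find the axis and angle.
axis = (-0.6634, 0.0719, 0.7448), θ = 102°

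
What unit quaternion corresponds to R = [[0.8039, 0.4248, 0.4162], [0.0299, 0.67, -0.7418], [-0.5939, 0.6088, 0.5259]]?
0.866 + 0.3899i + 0.2916j - 0.114k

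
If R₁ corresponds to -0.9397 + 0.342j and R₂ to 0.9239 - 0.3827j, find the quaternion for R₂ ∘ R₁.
-0.7373 + 0.6756j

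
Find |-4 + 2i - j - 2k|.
5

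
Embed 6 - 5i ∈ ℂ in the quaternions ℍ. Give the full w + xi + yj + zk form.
6 - 5i + 0j + 0k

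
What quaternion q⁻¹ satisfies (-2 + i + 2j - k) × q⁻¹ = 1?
-0.2 - 0.1i - 0.2j + 0.1k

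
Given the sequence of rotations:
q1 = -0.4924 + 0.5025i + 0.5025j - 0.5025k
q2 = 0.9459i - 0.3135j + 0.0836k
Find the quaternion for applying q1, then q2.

q2 · q1 = -0.2758 - 0.3502i + 0.6717j + 0.5917k
-0.2758 - 0.3502i + 0.6717j + 0.5917k


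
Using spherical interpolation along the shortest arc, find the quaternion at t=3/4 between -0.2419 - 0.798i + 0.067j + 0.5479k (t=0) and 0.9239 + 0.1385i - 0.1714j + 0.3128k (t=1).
-0.8964 - 0.3989i + 0.174j - 0.0848k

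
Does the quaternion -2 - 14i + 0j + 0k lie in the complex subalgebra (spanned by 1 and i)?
Yes. The quaternion -2 - 14i has j- and k-coefficients y = z = 0, so it lies in the complex subalgebra spanned by 1 and i.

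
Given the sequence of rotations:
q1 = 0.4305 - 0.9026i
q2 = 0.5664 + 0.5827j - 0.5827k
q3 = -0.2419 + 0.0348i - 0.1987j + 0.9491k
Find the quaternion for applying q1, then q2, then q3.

q2 · q1 = 0.2438 - 0.5112i + 0.7768j + 0.2751k
q3 · q2 · q1 = -0.1479 - 0.6598i - 0.7311j + 0.0903k
-0.1479 - 0.6598i - 0.7311j + 0.0903k


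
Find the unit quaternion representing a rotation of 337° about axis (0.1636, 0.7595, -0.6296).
-0.9799 + 0.0326i + 0.1514j - 0.1255k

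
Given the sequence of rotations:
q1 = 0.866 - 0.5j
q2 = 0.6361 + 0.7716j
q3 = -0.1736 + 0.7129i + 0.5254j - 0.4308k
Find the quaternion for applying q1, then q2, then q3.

q2 · q1 = 0.9367 + 0.3502j
q3 · q2 · q1 = -0.3466 + 0.8186i + 0.4313j - 0.1539k
-0.3466 + 0.8186i + 0.4313j - 0.1539k


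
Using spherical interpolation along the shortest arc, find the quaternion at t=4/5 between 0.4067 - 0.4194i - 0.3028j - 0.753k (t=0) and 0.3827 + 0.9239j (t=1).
-0.2362 - 0.1206i - 0.9396j - 0.2165k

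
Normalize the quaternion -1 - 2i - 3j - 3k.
-0.2085 - 0.417i - 0.6255j - 0.6255k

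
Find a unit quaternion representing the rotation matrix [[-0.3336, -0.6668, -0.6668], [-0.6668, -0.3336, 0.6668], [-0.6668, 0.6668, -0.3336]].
-0.5774i + 0.5774j + 0.5774k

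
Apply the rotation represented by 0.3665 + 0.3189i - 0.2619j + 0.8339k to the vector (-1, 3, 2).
(-1.127, -3.568, -0.014)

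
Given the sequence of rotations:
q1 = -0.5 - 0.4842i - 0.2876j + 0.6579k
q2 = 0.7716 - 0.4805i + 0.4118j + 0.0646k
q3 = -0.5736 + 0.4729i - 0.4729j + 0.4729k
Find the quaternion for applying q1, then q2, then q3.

q2 · q1 = -0.5425 + 0.1561i - 0.143j + 0.8129k
q3 · q2 · q1 = -0.2147 - 0.6629i + 0.028j - 0.7166k
-0.2147 - 0.6629i + 0.028j - 0.7166k


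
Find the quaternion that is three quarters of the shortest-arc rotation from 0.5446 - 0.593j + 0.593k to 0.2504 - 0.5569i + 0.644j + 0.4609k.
0.4344 - 0.5102i + 0.3667j + 0.6454k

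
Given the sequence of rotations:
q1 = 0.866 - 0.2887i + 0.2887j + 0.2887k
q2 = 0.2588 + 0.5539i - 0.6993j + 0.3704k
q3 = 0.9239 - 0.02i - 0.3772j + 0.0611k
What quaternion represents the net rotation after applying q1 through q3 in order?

q2 · q1 = 0.479 + 0.0961i - 0.7977j + 0.3535k
q3 · q2 · q1 = 0.122 - 0.0054i - 0.9047j + 0.4081k
0.122 - 0.0054i - 0.9047j + 0.4081k


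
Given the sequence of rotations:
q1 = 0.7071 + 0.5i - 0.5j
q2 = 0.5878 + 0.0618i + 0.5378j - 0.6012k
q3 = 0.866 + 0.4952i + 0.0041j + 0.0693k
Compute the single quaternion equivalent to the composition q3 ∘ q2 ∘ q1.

q2 · q1 = 0.6536 + 0.037i - 0.2142j - 0.7249k
q3 · q2 · q1 = 0.5988 + 0.3676i + 0.1787j - 0.6887k
0.5988 + 0.3676i + 0.1787j - 0.6887k


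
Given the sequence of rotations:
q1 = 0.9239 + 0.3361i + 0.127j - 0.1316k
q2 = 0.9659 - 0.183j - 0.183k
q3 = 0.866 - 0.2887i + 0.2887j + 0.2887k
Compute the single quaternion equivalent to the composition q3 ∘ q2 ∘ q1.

q2 · q1 = 0.8916 + 0.372i - 0.1079j - 0.2347k
q3 · q2 · q1 = 0.9784 + 0.0281i + 0.2036j - 0.0221k
0.9784 + 0.0281i + 0.2036j - 0.0221k


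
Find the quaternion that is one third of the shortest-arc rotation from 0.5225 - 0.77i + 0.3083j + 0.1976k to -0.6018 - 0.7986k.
0.6308 - 0.5755i + 0.2304j + 0.4666k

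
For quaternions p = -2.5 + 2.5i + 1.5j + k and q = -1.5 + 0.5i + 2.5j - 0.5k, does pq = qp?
No: pq = -0.75 - 8.25i - 6.75j + 5.25k ≠ -0.75 - 1.75i - 10.25j - 5.75k = qp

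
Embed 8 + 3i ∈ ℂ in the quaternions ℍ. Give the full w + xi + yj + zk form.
8 + 3i + 0j + 0k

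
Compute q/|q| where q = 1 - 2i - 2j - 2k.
0.2774 - 0.5547i - 0.5547j - 0.5547k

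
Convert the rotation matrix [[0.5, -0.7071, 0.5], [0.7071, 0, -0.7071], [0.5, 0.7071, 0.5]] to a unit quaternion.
0.7071 + 0.5i + 0.5k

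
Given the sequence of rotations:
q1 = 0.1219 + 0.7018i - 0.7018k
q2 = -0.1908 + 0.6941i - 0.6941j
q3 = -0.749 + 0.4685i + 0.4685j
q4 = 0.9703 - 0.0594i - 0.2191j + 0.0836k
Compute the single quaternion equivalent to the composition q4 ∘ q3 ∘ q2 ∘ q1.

q2 · q1 = -0.5104 + 0.4378i + 0.4025j + 0.621k
q3 · q2 · q1 = -0.0114 - 0.2761i - 0.8315j - 0.4817k
q4 · q3 · q2 · q1 = -0.1694 - 0.0922i - 0.856j - 0.4794k
-0.1694 - 0.0922i - 0.856j - 0.4794k


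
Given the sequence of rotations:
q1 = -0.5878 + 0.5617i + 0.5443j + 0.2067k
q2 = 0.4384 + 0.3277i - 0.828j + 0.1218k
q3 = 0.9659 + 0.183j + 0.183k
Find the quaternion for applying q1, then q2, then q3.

q2 · q1 = -0.0163 - 0.1838i + 0.726j + 0.6625k
q3 · q2 · q1 = -0.2698 - 0.1892i + 0.6646j + 0.6706k
-0.2698 - 0.1892i + 0.6646j + 0.6706k


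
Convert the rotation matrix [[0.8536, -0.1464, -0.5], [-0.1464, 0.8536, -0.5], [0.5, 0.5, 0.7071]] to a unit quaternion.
0.9239 + 0.2706i - 0.2706j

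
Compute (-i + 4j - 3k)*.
i - 4j + 3k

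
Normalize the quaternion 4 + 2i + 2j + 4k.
0.6325 + 0.3162i + 0.3162j + 0.6325k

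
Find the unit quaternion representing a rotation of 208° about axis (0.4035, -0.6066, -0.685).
-0.2419 + 0.3915i - 0.5886j - 0.6647k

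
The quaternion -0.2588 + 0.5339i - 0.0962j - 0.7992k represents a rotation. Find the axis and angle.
axis = (0.5527, -0.0996, -0.8274), θ = 7π/6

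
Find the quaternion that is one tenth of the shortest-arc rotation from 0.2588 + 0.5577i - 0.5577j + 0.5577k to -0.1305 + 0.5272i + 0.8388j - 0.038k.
0.2663 + 0.4628i - 0.6503j + 0.5404k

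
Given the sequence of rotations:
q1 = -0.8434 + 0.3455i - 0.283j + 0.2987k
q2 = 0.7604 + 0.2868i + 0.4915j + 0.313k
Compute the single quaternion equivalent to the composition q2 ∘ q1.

q2 · q1 = -0.6948 + 0.2562i - 0.6072j - 0.2878k
-0.6948 + 0.2562i - 0.6072j - 0.2878k


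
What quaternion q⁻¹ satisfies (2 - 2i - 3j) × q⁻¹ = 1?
0.1176 + 0.1176i + 0.1765j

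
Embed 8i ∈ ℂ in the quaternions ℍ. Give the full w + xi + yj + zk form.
0 + 8i + 0j + 0k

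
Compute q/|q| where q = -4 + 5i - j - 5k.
-0.4887 + 0.6108i - 0.1222j - 0.6108k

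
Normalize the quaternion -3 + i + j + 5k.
-0.5 + 0.1667i + 0.1667j + 0.8333k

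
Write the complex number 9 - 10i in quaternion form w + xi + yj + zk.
9 - 10i + 0j + 0k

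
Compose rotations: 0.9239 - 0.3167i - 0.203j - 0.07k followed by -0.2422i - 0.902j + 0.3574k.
-0.2348 - 0.0881i - 0.9635j + 0.0937k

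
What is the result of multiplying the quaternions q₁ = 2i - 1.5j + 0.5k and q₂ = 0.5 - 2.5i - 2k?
6 + 4i + 2j - 3.5k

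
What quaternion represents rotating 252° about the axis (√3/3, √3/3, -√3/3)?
-0.5878 + 0.4671i + 0.4671j - 0.4671k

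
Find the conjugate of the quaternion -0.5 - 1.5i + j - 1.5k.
-0.5 + 1.5i - j + 1.5k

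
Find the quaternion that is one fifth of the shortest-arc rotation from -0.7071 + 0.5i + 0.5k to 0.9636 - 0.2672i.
-0.7841 + 0.4663i + 0.4095k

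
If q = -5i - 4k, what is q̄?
5i + 4k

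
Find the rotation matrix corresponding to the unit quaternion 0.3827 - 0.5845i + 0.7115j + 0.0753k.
[[-0.0238, -0.8894, 0.4566], [-0.7741, 0.3054, 0.5545], [-0.6326, -0.3402, -0.6957]]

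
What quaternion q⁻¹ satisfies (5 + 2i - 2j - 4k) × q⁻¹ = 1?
0.102 - 0.0408i + 0.0408j + 0.0816k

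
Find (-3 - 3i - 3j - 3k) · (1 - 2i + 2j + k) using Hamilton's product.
6i - 18k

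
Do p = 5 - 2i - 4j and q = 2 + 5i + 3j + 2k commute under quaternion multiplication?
No: pq = 32 + 13i + 11j + 24k ≠ 32 + 29i + 3j - 4k = qp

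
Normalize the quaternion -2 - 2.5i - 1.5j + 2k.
-0.4924 - 0.6155i - 0.3693j + 0.4924k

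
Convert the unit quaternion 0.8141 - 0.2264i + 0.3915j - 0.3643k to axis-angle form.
axis = (-0.3899, 0.6742, -0.6273), θ = 71°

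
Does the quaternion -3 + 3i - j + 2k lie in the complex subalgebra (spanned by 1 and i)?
No. The quaternion -3 + 3i - j + 2k has j-coefficient y = -1 and k-coefficient z = 2, not both zero, so it does not lie in the complex subalgebra spanned by 1 and i.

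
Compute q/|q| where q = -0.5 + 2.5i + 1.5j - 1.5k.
-0.1508 + 0.7538i + 0.4523j - 0.4523k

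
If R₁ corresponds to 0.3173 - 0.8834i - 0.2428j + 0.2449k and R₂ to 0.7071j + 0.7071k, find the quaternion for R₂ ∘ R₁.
-0.0015 + 0.3449i - 0.4003j + 0.849k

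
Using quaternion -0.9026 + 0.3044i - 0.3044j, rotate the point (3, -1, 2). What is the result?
(3.728, -0.272, 0.16)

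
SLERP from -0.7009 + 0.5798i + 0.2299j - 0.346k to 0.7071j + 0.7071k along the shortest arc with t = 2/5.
-0.5479 + 0.4532i - 0.2182j - 0.6684k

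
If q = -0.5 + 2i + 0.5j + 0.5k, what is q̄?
-0.5 - 2i - 0.5j - 0.5k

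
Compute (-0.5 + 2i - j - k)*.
-0.5 - 2i + j + k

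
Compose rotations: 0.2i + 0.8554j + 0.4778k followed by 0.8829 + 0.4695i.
-0.0939 + 0.1766i + 0.5309j + 0.8235k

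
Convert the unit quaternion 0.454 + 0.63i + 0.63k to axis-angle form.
axis = (√2/2, 0, √2/2), θ = 126°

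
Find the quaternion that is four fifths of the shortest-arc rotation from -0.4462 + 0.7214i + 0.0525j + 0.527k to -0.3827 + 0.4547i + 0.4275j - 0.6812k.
-0.4758 + 0.6192i + 0.4059j - 0.4749k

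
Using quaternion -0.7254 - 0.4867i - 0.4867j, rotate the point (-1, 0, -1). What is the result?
(-1.232, 0.232, 0.654)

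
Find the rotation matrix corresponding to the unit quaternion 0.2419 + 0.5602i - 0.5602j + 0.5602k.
[[-0.2553, -0.8987, 0.3566], [-0.3566, -0.2553, -0.8987], [0.8987, -0.3566, -0.2553]]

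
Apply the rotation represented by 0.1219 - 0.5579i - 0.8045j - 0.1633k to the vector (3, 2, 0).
(0.832, 3.222, 1.389)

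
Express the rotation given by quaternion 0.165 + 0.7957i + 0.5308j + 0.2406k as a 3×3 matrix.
[[0.3207, 0.7653, 0.5581], [0.9241, -0.3821, -0.0072], [0.2077, 0.518, -0.8298]]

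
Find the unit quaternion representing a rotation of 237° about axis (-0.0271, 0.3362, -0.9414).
-0.4772 - 0.0238i + 0.2955j - 0.8273k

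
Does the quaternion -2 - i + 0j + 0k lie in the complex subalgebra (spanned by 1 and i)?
Yes. The quaternion -2 - i has j- and k-coefficients y = z = 0, so it lies in the complex subalgebra spanned by 1 and i.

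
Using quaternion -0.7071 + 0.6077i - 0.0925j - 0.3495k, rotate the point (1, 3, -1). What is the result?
(-0.788, -0.491, -3.184)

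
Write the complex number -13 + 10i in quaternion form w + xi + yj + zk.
-13 + 10i + 0j + 0k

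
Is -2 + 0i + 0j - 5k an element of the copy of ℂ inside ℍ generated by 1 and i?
No. The quaternion -2 - 5k has j-coefficient y = 0 and k-coefficient z = -5, not both zero, so it does not lie in the complex subalgebra spanned by 1 and i.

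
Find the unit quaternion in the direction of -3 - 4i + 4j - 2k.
-0.4472 - 0.5963i + 0.5963j - 0.2981k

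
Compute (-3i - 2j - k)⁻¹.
0.2143i + 0.1429j + 0.0714k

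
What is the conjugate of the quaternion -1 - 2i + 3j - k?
-1 + 2i - 3j + k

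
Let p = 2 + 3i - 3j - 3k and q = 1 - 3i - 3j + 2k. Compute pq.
8 - 18i - 6j - 17k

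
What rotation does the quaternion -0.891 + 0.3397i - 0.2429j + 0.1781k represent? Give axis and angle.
axis = (0.7482, -0.535, 0.3923), θ = 306°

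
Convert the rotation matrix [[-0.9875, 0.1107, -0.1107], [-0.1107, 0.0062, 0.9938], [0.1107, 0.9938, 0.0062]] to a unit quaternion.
-0.0785 + 0.7049j + 0.7049k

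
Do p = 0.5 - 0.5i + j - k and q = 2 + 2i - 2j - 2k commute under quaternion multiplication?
No: pq = 2 - 4i - 2j - 4k ≠ 2 + 4i + 4j - 2k = qp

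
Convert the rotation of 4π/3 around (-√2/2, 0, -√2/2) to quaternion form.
-0.5 - 0.6124i - 0.6124k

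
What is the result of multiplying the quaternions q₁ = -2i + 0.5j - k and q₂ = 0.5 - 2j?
1 - 3i + 0.25j + 3.5k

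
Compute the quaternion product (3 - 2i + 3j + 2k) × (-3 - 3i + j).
-18 - 5i - 12j + k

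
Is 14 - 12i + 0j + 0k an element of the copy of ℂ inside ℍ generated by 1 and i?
Yes. The quaternion 14 - 12i has j- and k-coefficients y = z = 0, so it lies in the complex subalgebra spanned by 1 and i.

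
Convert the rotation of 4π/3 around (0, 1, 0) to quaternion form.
-0.5 + 0.866j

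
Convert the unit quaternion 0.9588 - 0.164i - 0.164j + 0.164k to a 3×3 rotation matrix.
[[0.8924, -0.2607, -0.3683], [0.3683, 0.8924, 0.2607], [0.2607, -0.3683, 0.8924]]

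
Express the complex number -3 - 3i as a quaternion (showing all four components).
-3 - 3i + 0j + 0k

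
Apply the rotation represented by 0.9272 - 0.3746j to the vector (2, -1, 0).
(1.439, -1, 1.389)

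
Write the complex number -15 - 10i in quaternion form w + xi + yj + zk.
-15 - 10i + 0j + 0k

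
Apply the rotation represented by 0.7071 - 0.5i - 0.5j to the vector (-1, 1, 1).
(-0.707, 0.707, -1.414)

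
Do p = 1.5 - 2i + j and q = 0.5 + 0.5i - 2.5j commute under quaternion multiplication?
No: pq = 4.25 - 0.25i - 3.25j + 4.5k ≠ 4.25 - 0.25i - 3.25j - 4.5k = qp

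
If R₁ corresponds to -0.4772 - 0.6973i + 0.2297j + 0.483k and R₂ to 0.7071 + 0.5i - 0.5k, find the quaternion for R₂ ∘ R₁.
0.2527 - 0.6168i + 0.2696j + 0.695k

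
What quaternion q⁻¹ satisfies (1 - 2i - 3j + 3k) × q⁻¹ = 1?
0.0435 + 0.087i + 0.1304j - 0.1304k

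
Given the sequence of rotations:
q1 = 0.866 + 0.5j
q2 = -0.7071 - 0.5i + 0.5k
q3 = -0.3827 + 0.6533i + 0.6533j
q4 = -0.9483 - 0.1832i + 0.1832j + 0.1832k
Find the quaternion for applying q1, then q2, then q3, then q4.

q2 · q1 = -0.6123 - 0.683i - 0.3535j + 0.183k
q3 · q2 · q1 = 0.9115 - 0.0191i - 0.3843j + 0.1452k
q4 · q3 · q2 · q1 = -0.8241 - 0.0519i + 0.5545j + 0.1032k
-0.8241 - 0.0519i + 0.5545j + 0.1032k


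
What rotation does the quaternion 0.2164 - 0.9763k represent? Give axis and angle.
axis = (0, 0, -1), θ = 155°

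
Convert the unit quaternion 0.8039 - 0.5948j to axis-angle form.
axis = (0, -1, 0), θ = 73°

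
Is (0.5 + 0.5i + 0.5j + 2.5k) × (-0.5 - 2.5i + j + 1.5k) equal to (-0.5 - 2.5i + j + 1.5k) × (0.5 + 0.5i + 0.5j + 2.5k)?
No: pq = -3.25 - 3.25i - 6.75j + 1.25k ≠ -3.25 + 0.25i + 7.25j - 2.25k = qp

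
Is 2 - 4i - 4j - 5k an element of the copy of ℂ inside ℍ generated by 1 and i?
No. The quaternion 2 - 4i - 4j - 5k has j-coefficient y = -4 and k-coefficient z = -5, not both zero, so it does not lie in the complex subalgebra spanned by 1 and i.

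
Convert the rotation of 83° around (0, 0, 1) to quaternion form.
0.749 + 0.6626k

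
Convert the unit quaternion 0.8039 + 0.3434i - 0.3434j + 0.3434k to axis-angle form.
axis = (√3/3, -√3/3, √3/3), θ = 73°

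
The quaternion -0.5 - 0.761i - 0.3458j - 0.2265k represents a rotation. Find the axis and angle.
axis = (-0.8787, -0.3993, -0.2615), θ = 4π/3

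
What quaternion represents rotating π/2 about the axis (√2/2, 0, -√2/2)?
0.7071 + 0.5i - 0.5k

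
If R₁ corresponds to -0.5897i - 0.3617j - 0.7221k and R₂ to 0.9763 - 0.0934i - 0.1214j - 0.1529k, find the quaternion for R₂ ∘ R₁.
-0.2094 - 0.5434i - 0.3304j - 0.7428k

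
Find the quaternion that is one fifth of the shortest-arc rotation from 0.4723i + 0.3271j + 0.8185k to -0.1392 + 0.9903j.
-0.0361 + 0.4181i + 0.5467j + 0.7246k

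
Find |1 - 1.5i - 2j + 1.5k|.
3.082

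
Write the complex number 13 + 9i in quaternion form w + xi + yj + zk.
13 + 9i + 0j + 0k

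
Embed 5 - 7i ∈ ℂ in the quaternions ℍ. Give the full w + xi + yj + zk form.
5 - 7i + 0j + 0k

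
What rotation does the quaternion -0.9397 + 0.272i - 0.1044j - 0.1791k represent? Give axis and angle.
axis = (0.7953, -0.3053, -0.5237), θ = 320°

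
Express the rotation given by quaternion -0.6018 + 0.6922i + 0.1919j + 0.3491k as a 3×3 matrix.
[[0.6826, 0.6858, 0.2523], [-0.1545, -0.202, 0.9671], [0.7143, -0.6991, -0.0319]]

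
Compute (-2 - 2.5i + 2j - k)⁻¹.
-0.1311 + 0.1639i - 0.1311j + 0.0656k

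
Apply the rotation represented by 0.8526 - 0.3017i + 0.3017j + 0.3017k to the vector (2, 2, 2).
(0.544, 3.33, -0.786)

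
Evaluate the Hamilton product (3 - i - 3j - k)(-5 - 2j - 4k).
-25 + 15i + 5j - 5k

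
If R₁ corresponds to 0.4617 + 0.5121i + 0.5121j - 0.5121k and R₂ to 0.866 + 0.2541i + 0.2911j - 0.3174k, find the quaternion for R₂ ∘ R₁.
-0.0419 + 0.5743i + 0.5455j - 0.609k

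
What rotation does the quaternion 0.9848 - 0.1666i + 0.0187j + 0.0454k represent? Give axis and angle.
axis = (-0.9592, 0.1077, 0.2614), θ = 20°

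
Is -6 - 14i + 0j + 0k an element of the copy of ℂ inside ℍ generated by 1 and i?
Yes. The quaternion -6 - 14i has j- and k-coefficients y = z = 0, so it lies in the complex subalgebra spanned by 1 and i.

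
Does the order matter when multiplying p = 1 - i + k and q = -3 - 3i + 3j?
Yes: pq = -6 - 3i - 6k ≠ -6 + 3i + 6j = qp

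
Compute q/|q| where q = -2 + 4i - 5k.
-0.2981 + 0.5963i - 0.7454k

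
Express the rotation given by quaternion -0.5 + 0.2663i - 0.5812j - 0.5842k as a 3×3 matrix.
[[-0.3582, -0.8937, 0.2701], [0.2747, 0.1756, 0.9454], [-0.8923, 0.4128, 0.1826]]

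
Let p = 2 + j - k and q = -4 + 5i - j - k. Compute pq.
-8 + 8i - 11j - 3k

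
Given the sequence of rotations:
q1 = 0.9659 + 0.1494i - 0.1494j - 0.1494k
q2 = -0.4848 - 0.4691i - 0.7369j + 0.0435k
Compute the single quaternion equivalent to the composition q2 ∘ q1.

q2 · q1 = -0.5018 - 0.4089i - 0.7029j + 0.2946k
-0.5018 - 0.4089i - 0.7029j + 0.2946k


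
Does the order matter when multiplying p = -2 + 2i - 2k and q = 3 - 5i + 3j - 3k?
Yes: pq = -2 + 22i + 10j + 6k ≠ -2 + 10i - 22j - 6k = qp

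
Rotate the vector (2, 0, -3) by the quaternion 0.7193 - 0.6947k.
(0.07, -1.999, -3)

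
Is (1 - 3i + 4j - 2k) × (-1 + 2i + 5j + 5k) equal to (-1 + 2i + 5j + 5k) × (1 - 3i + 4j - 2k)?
No: pq = -5 + 35i + 12j - 16k ≠ -5 - 25i - 10j + 30k = qp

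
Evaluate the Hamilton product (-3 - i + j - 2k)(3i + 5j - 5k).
-12 - 4i - 26j + 7k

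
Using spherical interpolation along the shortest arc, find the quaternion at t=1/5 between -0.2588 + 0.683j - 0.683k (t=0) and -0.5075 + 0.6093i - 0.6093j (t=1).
-0.0966 - 0.1612i + 0.7704j - 0.6092k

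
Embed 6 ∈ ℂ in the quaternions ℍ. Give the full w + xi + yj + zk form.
6 + 0i + 0j + 0k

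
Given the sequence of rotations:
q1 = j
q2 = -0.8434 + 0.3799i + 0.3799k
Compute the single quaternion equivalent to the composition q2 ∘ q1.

q2 · q1 = -0.3799i - 0.8434j + 0.3799k
-0.3799i - 0.8434j + 0.3799k


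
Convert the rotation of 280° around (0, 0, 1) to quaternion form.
-0.766 + 0.6428k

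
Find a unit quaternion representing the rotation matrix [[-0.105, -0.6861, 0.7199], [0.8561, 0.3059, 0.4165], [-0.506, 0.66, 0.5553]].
0.6626 + 0.0919i + 0.4625j + 0.5819k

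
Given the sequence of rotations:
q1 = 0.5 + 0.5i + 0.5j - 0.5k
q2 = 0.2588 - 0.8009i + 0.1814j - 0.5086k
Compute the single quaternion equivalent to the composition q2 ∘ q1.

q2 · q1 = 0.1848 - 0.1075i - 0.4346j - 0.8749k
0.1848 - 0.1075i - 0.4346j - 0.8749k


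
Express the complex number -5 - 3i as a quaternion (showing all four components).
-5 - 3i + 0j + 0k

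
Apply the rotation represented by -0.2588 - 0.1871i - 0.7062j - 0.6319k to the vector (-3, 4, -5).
(-0.873, -5.227, 4.682)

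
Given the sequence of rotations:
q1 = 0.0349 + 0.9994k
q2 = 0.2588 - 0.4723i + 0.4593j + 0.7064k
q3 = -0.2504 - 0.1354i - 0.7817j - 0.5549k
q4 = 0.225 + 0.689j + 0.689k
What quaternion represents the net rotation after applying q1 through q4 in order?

q2 · q1 = -0.6969 + 0.4425i + 0.488j + 0.2833k
q3 · q2 · q1 = 0.7731 + 0.0329i + 0.2154j + 0.5956k
q4 · q3 · q2 · q1 = -0.3848 + 0.2694i + 0.6038j + 0.644k
-0.3848 + 0.2694i + 0.6038j + 0.644k


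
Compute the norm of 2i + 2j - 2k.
√12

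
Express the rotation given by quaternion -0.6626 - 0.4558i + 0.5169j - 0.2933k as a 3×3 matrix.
[[0.2936, -0.8599, -0.4176], [-0.0825, 0.4124, -0.9072], [0.9524, 0.3008, 0.0501]]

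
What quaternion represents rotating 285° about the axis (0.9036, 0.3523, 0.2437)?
-0.7934 + 0.5501i + 0.2145j + 0.1484k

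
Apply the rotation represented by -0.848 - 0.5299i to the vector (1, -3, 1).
(1, -2.214, -2.258)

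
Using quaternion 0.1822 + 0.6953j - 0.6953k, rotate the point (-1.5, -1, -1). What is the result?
(0.894, 1.314, 1.314)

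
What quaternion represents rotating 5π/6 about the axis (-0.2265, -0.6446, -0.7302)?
0.2588 - 0.2188i - 0.6226j - 0.7053k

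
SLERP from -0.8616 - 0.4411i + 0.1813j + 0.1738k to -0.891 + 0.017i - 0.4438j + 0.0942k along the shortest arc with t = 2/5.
-0.9455 - 0.2765i - 0.0779j + 0.1532k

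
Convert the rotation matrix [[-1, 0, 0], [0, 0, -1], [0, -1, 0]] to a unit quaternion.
-0.7071j + 0.7071k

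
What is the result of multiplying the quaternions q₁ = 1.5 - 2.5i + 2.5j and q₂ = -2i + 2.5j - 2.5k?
-11.25 - 9.25i - 2.5j - 5k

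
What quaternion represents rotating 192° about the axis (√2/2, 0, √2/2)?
-0.1045 + 0.7032i + 0.7032k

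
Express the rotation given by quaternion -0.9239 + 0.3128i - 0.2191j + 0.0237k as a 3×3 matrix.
[[0.9029, -0.0933, 0.4197], [-0.1809, 0.8032, 0.5676], [-0.39, -0.5884, 0.7083]]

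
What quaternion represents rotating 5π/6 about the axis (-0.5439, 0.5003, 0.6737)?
0.2588 - 0.5254i + 0.4833j + 0.6507k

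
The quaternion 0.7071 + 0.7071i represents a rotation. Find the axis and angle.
axis = (1, 0, 0), θ = π/2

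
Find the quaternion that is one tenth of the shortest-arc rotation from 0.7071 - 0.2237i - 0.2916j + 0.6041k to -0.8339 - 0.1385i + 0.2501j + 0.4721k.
0.7781 - 0.1941i - 0.3087j + 0.5115k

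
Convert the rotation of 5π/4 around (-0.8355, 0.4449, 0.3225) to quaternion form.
-0.3827 - 0.7719i + 0.411j + 0.298k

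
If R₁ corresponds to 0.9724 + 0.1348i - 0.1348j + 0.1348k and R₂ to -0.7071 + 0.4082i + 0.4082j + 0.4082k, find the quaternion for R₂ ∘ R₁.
-0.7426 + 0.4117i + 0.4923j + 0.1916k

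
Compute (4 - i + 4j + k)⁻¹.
0.1176 + 0.0294i - 0.1176j - 0.0294k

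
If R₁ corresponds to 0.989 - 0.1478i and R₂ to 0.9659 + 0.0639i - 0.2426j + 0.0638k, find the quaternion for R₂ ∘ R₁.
0.9647 - 0.0796i - 0.2494j + 0.0272k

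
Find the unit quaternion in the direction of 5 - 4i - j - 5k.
0.6108 - 0.4887i - 0.1222j - 0.6108k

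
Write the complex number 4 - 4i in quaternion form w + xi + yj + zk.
4 - 4i + 0j + 0k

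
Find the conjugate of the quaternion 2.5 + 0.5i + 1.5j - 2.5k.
2.5 - 0.5i - 1.5j + 2.5k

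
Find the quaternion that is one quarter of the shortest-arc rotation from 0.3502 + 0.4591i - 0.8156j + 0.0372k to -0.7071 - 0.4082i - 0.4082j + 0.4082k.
0.5726 + 0.5619i - 0.5858j - 0.115k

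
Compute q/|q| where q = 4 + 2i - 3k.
0.7428 + 0.3714i - 0.5571k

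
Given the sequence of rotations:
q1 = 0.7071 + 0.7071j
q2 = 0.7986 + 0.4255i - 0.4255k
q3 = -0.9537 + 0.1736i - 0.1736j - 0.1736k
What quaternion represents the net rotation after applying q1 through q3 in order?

q2 · q1 = 0.5647 + 0.6017i + 0.5647j
q3 · q2 · q1 = -0.545 - 0.3778i - 0.741j + 0.1045k
-0.545 - 0.3778i - 0.741j + 0.1045k


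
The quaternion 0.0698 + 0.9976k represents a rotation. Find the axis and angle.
axis = (0, 0, 1), θ = 172°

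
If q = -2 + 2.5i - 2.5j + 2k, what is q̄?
-2 - 2.5i + 2.5j - 2k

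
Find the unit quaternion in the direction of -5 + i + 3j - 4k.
-0.7001 + 0.14i + 0.4201j - 0.5601k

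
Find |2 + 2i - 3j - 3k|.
√26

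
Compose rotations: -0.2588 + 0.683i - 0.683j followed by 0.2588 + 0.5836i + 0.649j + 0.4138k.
-0.0223 + 0.3084i - 0.0621j - 0.949k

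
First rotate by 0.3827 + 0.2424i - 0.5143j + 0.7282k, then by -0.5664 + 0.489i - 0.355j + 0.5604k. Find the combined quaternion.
-0.926 + 0.0795i - 0.0648j - 0.3634k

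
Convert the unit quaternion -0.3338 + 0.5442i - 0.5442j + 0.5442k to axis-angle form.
axis = (√3/3, -√3/3, √3/3), θ = 219°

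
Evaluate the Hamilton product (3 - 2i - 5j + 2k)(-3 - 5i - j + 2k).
-28 - 17i + 6j - 23k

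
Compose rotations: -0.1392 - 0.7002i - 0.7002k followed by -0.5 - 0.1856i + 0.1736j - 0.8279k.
-0.6401 + 0.2544i + 0.4256j + 0.5869k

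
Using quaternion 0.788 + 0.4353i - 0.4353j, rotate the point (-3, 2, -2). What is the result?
(-1.249, 3.751, -1.17)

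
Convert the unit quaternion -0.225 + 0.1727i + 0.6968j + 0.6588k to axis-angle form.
axis = (0.1772, 0.7151, 0.6761), θ = 206°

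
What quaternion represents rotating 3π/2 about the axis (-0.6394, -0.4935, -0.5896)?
-0.7071 - 0.4521i - 0.349j - 0.4169k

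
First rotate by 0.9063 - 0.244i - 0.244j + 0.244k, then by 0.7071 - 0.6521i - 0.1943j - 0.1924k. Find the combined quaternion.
0.4813 - 0.8579i - 0.1426j + 0.1099k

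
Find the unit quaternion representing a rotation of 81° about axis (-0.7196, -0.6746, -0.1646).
0.7604 - 0.4673i - 0.4381j - 0.1069k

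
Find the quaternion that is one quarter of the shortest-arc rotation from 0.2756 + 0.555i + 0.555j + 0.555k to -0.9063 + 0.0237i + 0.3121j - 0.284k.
0.5467 + 0.4742i + 0.3764j + 0.5785k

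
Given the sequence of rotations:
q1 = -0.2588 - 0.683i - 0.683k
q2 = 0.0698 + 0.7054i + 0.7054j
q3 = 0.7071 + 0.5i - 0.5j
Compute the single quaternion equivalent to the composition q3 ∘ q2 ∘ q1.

q2 · q1 = 0.4637 - 0.712i + 0.2992j + 0.4341k
q3 · q2 · q1 = 0.8335 - 0.4887i - 0.2373j + 0.1006k
0.8335 - 0.4887i - 0.2373j + 0.1006k


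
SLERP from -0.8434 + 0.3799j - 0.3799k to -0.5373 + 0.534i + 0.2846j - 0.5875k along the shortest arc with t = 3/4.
-0.643 + 0.4141i + 0.3227j - 0.5576k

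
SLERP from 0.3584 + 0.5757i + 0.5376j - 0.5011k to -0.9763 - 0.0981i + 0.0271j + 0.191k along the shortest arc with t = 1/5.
0.5438 + 0.5187i + 0.4557j - 0.477k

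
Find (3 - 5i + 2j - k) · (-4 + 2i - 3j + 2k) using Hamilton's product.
6 + 27i - 9j + 21k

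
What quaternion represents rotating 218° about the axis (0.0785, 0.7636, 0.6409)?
-0.3256 + 0.0742i + 0.722j + 0.606k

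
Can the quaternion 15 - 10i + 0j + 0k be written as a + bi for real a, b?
Yes. The quaternion 15 - 10i has j- and k-coefficients y = z = 0, so it lies in the complex subalgebra spanned by 1 and i.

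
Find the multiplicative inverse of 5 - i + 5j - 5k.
0.0658 + 0.0132i - 0.0658j + 0.0658k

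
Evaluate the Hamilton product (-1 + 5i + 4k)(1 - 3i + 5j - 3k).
26 - 12i - 2j + 32k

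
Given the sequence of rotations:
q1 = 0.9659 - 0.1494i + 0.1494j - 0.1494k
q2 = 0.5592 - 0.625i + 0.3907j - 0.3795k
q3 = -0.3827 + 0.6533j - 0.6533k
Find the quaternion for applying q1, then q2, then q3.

q2 · q1 = 0.3317 - 0.6889i + 0.4242j - 0.4851k
q3 · q2 · q1 = -0.721 + 0.2239i + 0.5044j + 0.419k
-0.721 + 0.2239i + 0.5044j + 0.419k


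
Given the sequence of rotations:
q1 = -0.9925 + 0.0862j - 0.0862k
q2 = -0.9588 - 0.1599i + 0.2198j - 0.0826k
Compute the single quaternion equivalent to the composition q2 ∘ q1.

q2 · q1 = 0.9255 + 0.1469i - 0.3146j + 0.1508k
0.9255 + 0.1469i - 0.3146j + 0.1508k


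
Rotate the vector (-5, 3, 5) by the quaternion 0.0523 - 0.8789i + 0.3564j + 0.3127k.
(-7.291, 2.322, -0.667)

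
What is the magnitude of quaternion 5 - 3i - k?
√35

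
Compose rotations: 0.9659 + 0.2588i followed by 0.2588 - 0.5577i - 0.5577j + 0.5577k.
0.3943 - 0.4717i - 0.3943j + 0.683k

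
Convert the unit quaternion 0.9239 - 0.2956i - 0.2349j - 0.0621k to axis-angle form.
axis = (-0.7725, -0.6139, -0.1623), θ = π/4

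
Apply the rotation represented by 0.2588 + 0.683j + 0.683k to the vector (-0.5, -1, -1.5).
(0.256, -1.643, -0.857)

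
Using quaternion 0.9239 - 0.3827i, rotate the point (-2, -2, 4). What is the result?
(-2, 1.414, 4.243)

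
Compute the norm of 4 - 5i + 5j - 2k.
√70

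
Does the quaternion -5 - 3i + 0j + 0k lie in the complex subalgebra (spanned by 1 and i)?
Yes. The quaternion -5 - 3i has j- and k-coefficients y = z = 0, so it lies in the complex subalgebra spanned by 1 and i.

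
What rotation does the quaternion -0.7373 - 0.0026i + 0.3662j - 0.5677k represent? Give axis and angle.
axis = (-0.0038, 0.5421, -0.8403), θ = 275°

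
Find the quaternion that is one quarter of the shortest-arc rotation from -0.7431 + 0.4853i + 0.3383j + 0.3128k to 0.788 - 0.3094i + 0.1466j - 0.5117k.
-0.7776 + 0.4539i + 0.2212j + 0.3746k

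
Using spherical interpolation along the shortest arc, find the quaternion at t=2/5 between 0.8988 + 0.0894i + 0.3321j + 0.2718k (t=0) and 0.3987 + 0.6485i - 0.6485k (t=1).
0.8704 + 0.4044i + 0.2447j - 0.1382k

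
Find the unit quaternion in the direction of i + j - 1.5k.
0.4851i + 0.4851j - 0.7276k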